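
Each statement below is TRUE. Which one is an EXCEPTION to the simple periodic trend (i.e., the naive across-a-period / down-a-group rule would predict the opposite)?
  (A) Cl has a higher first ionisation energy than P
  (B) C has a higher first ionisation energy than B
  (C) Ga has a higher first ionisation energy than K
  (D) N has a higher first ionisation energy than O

(D)

The general trend: first ionisation energy increases across a period and decreases down a group.
(A) Cl (period 3, group 17) vs P (period 3, group 15): the stated order agrees with the simple trend.
(B) C (period 2, group 14) vs B (period 2, group 13): the stated order agrees with the simple trend.
(C) Ga (period 4, group 13) vs K (period 4, group 1): the stated order agrees with the simple trend.
(D) N (period 2, group 15) vs O (period 2, group 16): the stated order contradicts the simple trend.
The exception is (D): pairing an electron in O's 2p⁴ costs repulsion energy, so O ionizes more easily than half-filled N (2p³).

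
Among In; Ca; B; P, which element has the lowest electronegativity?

B is in period 2, group 13; P is in period 3, group 15; Ca is in period 4, group 2; In is in period 5, group 13.
Smaller atoms with higher effective nuclear charge are more electronegative.
Here both period and group differ, so the two effects have to be weighed against each other.
In > Ca: period and group pull opposite ways; the across-period shift dominates (1.78 vs 1.00).
B > In: they share group 13; the group trend gives B the larger value.
P > B: the two effects oppose for this pair; the across-period effect wins (2.19 vs 2.04).
Approximate values (Pauling): B 2.04, P 2.19, Ca 1.00, In 1.78.
The lowest electronegativity among these belongs to Ca.

Ca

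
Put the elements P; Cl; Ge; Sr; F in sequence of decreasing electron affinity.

F is in period 2, group 17; P is in period 3, group 15; Cl is in period 3, group 17; Ge is in period 4, group 14; Sr is in period 5, group 2.
Electron affinity generally becomes more exothermic across a period toward the halogens and less exothermic down a group.
Neither a single period nor a single group — weigh both effects.
P > Sr: both effects reinforce here, so P is clearly the higher of the two.
Ge > P: this pair runs against the simple trend — see the exception note.
F > Ge: relative to Ge, both the across-period and down-group shifts push F's electron affinity up.
Cl > F: this pair runs against the simple trend — see the exception note.
Note the exception: Ge has a higher electron affinity than P, contrary to the simple trend — adding an electron to P's half-filled np³ subshell costs electron-pairing energy.
Note the exception: Cl has a higher electron affinity than F, contrary to the simple trend — F's small 2p subshell makes the incoming electron feel strong e⁻–e⁻ repulsion, so Cl actually releases more energy on gaining an electron.
For reference (kJ/mol): F 328, P 72, Cl 349, Ge 119, Sr 5.
So from highest to lowest: Cl > F > Ge > P > Sr.

Cl > F > Ge > P > Sr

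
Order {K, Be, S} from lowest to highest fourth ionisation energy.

The fourth ionization energy removes an electron from the +3 ion. For each element: K³⁺ is already 2 electrons into the core; Be³⁺ is already 1 electron into the core; S³⁺ still has 3 valence electrons.
Breaking into a closed-shell core is much more expensive than removing a leftover valence electron — K and Be have the largest IE_4 here.
The numbers (kJ/mol): K 5877, Be 21007, S 4556.
Hence IE_4: S < K < Be.

S < K < Be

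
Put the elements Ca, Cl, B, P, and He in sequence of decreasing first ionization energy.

He > Cl > P > B > Ca

He is in period 1, group 18; B is in period 2, group 13; P is in period 3, group 15; Cl is in period 3, group 17; Ca is in period 4, group 2.
Removing the outermost electron gets harder across a period and easier down a group.
These span different periods and groups, so the two trends combine.
B > Ca: both effects reinforce here, so B is clearly the higher of the two.
P > B: the two effects oppose for this pair; the across-period effect wins (1012 vs 801 kJ/mol).
Cl > P: both are in period 3; the period trend gives Cl the larger value.
He > Cl: both effects reinforce here, so He is clearly the higher of the two.
Tabulated first ionization energy (kJ/mol): He 2372, B 801, P 1012, Cl 1251, Ca 590.
So from highest to lowest: He > Cl > P > B > Ca.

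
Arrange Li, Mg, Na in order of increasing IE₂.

Mg < Na < Li

The second ionization energy removes an electron from the +1 ion. For each element: Li⁺ is the bare [He] core; Mg⁺ still has 1 valence electron; Na⁺ is the bare [Ne] core.
Core electrons are held far more tightly than valence electrons, so Na and Li top the IE_2 order.
Tabulated IE_2 (kJ/mol): Li 7298, Mg 1451, Na 4562.
Hence IE_2: Mg < Na < Li.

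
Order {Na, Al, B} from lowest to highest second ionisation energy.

Al < B < Na

Consider each +1 ion: Na⁺ is the bare [Ne] core; Al⁺ still has 2 valence electrons; B⁺ still has 2 valence electrons.
Core electrons are held far more tightly than valence electrons, so Na tops the IE_2 order.
Valence configurations: Al⁺ [Ne]3s², B⁺ [He]2s².
Tabulated IE_2 (kJ/mol): Na 4562, Al 1817, B 2427.
Overall IE_2 order: Al < B < Na.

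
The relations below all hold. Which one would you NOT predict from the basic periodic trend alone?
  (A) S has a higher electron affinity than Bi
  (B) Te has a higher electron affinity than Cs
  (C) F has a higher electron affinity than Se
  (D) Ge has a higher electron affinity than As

(D)

The general trend: electron affinity increases across a period and decreases down a group.
(A) S (period 3, group 16) vs Bi (period 6, group 15): the stated order agrees with the simple trend.
(B) Te (period 5, group 16) vs Cs (period 6, group 1): the stated order agrees with the simple trend.
(C) F (period 2, group 17) vs Se (period 4, group 16): the stated order agrees with the simple trend.
(D) Ge (period 4, group 14) vs As (period 4, group 15): the stated order contradicts the simple trend.
The exception is (D): adding an electron to As's half-filled 4p³ is unfavourable, so Ge (4p²) has the more exothermic EA.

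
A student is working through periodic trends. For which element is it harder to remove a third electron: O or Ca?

O

After 2 electrons have been removed, what remains? O²⁺ still has 4 valence electrons; Ca²⁺ is the bare [Ar] core.
Usually core removal costs more than valence removal, but here the competition is close: a tightly held n=2 valence electron can cost more to remove than an n=3 core electron, so the actual values have to decide it.
The numbers (kJ/mol): O 5300, Ca 4912.
Overall IE_3 order: Ca < O.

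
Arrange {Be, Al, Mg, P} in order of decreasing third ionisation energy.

Consider each +2 ion: Be²⁺ is the bare [He] core; Al²⁺ still has 1 valence electron; Mg²⁺ is the bare [Ne] core; P²⁺ still has 3 valence electrons.
Pulling an electron out of a noble-gas core costs far more than removing a remaining valence electron, so Mg and Be sit at the high end of IE_3.
Valence configurations: Al²⁺ [Ne]3s¹, P²⁺ [Ne]3s²3p¹.
The numbers (kJ/mol): Be 14849, Al 2745, Mg 7733, P 2914.
Hence IE_3: Al < P < Mg < Be.

Be > Mg > P > Al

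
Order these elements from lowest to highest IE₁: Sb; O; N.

N is in period 2, group 15; O is in period 2, group 16; Sb is in period 5, group 15.
Across a period the outer electron is held more tightly (higher IE₁); down a group it sits in a higher shell, more shielded, and comes off more easily.
Here both period and group differ, so the two effects have to be weighed against each other.
O > Sb: both effects reinforce here, so O is clearly the higher of the two.
N > O: this pair runs against the simple trend — see the exception note.
Note the exception: N has a higher first ionization energy than O, contrary to the simple trend — pairing an electron in O's 2p⁴ costs repulsion energy, so O ionizes more easily than half-filled N (2p³).
Approximate values (kJ/mol): N 1402, O 1314, Sb 831.
So from lowest to highest: Sb < O < N.

Sb < O < N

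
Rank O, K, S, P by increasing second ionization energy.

IE_2 is the cost of taking one more electron from the +1 cation: O⁺ still has 5 valence electrons; K⁺ is the bare [Ar] core; S⁺ still has 5 valence electrons; P⁺ still has 4 valence electrons.
Usually core removal costs more than valence removal, but here the competition is close: a tightly held n=2 valence electron can cost more to remove than an n=3 core electron, so the actual values have to decide it.
Valence configurations: O⁺ [He]2s²2p³, S⁺ [Ne]3s²3p³, P⁺ [Ne]3s²3p².
Tabulated IE_2 (kJ/mol): O 3388, K 3052, S 2252, P 1907.
Putting it together, IE_2: P < S < K < O.

P, S, K, O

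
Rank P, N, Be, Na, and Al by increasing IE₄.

P < N < Na < Al < Be

The fourth ionization energy removes an electron from the +3 ion. For each element: P³⁺ still has 2 valence electrons; N³⁺ still has 2 valence electrons; Be³⁺ is already 1 electron into the core; Na³⁺ is already 2 electrons into the core; Al³⁺ is the bare [Ne] core.
Core electrons are held far more tightly than valence electrons, so Na, Al and Be top the IE_4 order.
Valence configurations: P³⁺ [Ne]3s², N³⁺ [He]2s².
The numbers (kJ/mol): P 4964, N 7475, Be 21007, Na 9543, Al 11577.
Overall IE_4 order: P < N < Na < Al < Be.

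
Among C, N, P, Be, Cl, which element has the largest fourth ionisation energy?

The fourth ionization energy removes an electron from the +3 ion. For each element: C³⁺ still has 1 valence electron; N³⁺ still has 2 valence electrons; P³⁺ still has 2 valence electrons; Be³⁺ is already 1 electron into the core; Cl³⁺ still has 4 valence electrons.
Pulling an electron out of a noble-gas core costs far more than removing a remaining valence electron, so Be sits at the high end of IE_4.
Valence configurations: C³⁺ [He]2s¹, N³⁺ [He]2s², P³⁺ [Ne]3s², Cl³⁺ [Ne]3s²3p².
Approximate IE_4 values (kJ/mol): C 6223, N 7475, P 4964, Be 21007, Cl 5159.
So the fourth ionization energies run P < Cl < C < N < Be.

Be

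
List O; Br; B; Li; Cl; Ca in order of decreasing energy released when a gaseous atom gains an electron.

Cl > Br > O > Li > B > Ca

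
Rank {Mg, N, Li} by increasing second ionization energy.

IE_2 is the cost of taking one more electron from the +1 cation: Mg⁺ still has 1 valence electron; N⁺ still has 4 valence electrons; Li⁺ is the bare [He] core.
Pulling an electron out of a noble-gas core costs far more than removing a remaining valence electron, so Li sits at the high end of IE_2.
Valence configurations: Mg⁺ [Ne]3s¹, N⁺ [He]2s²2p².
Tabulated IE_2 (kJ/mol): Mg 1451, N 2856, Li 7298.
So the second ionization energies run Mg < N < Li.

Mg < N < Li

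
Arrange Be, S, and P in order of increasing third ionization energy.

P, S, Be

IE_3 is the cost of taking one more electron from the +2 cation: Be²⁺ is the bare [He] core; S²⁺ still has 4 valence electrons; P²⁺ still has 3 valence electrons.
Pulling an electron out of a noble-gas core costs far more than removing a remaining valence electron, so Be sits at the high end of IE_3.
Valence configurations: S²⁺ [Ne]3s²3p², P²⁺ [Ne]3s²3p¹.
The numbers (kJ/mol): Be 14849, S 3357, P 2914.
So the third ionization energies run P < S < Be.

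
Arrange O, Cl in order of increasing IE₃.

Cl < O

The third ionization energy removes an electron from the +2 ion. For each element: O²⁺ still has 4 valence electrons; Cl²⁺ still has 5 valence electrons.
All are still removing valence electrons, so compare the +2 ions as you would atoms: IE_3 generally rises across a period (higher Z_eff) and falls down a group (larger shell), subject to the usual subshell exceptions.
Valence configurations: O²⁺ [He]2s²2p², Cl²⁺ [Ne]3s²3p³.
Tabulated IE_3 (kJ/mol): O 5300, Cl 3822.
Hence IE_3: Cl < O.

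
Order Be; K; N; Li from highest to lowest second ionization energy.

After 1 electron has been removed, what remains? Be⁺ still has 1 valence electron; K⁺ is the bare [Ar] core; N⁺ still has 4 valence electrons; Li⁺ is the bare [He] core.
Pulling an electron out of a noble-gas core costs far more than removing a remaining valence electron, so K and Li sit at the high end of IE_2.
Valence configurations: Be⁺ [He]2s¹, N⁺ [He]2s²2p².
Tabulated IE_2 (kJ/mol): Be 1757, K 3052, N 2856, Li 7298.
Hence IE_2: Be < N < K < Li.

Li > K > N > Be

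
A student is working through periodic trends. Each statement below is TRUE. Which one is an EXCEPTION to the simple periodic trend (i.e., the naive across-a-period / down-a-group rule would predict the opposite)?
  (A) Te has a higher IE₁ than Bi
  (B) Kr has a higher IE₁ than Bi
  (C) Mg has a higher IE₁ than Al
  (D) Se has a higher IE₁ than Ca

The general trend: IE₁ increases across a period and decreases down a group.
(A) Te (period 5, group 16) vs Bi (period 6, group 15): the stated order agrees with the simple trend.
(B) Kr (period 4, group 18) vs Bi (period 6, group 15): the stated order agrees with the simple trend.
(C) Mg (period 3, group 2) vs Al (period 3, group 13): the stated order contradicts the simple trend.
(D) Se (period 4, group 16) vs Ca (period 4, group 2): the stated order agrees with the simple trend.
The exception is (C): Al's single 3p electron is easier to remove than one from Mg's filled 3s².

(C)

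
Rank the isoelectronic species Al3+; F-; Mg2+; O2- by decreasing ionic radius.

All of these have 10 electrons, so size is governed by nuclear charge alone: the more protons, the stronger the pull on the same electron cloud, and the smaller the ion.
Nuclear charges: Al3+ (Z=13), Mg2+ (Z=12), F- (Z=9), O2- (Z=8).
Largest to smallest: O2- > F- > Mg2+ > Al3+.

O2-, F-, Mg2+, Al3+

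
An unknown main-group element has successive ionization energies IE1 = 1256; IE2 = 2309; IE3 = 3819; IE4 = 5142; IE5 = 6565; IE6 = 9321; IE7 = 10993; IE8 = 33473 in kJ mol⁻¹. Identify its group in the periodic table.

Group 17

Look for the largest jump between consecutive ionization energies: IE8/IE7 ≈ 3.0, far larger than any earlier ratio.
That jump marks the point where a core electron is being removed. So the atom has 7 valence electrons.
A main-group element with 7 valence electrons is in group 17.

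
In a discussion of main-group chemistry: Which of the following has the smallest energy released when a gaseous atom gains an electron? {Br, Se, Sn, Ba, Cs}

Ba

Se is in period 4, group 16; Br is in period 4, group 17; Sn is in period 5, group 14; Cs is in period 6, group 1; Ba is in period 6, group 2.
EA tends to increase across a period and decrease down a group, though the pattern is less regular than for IE or radius.
Neither a single period nor a single group — weigh both effects.
Cs > Ba: this pair runs against the simple trend — see the exception note.
Sn > Cs: both effects reinforce here, so Sn is clearly the higher of the two.
Se > Sn: both effects reinforce here, so Se is clearly the higher of the two.
Br > Se: Br lies to the right of Se in period 4, so the across-period effect alone puts Br higher.
Note the exception: Cs has a higher electron affinity than Ba, contrary to the simple trend — adding an electron to Ba (ns²) has to open a new, higher-energy np subshell, which is unfavourable.
Approximate values (kJ/mol): Se 195, Br 325, Sn 107, Cs 46, Ba 14.
The smallest energy released when a gaseous atom gains an electron among these belongs to Ba.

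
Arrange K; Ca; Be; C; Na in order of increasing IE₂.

Ca, Be, C, K, Na

Consider each +1 ion: K⁺ is the bare [Ar] core; Ca⁺ still has 1 valence electron; Be⁺ still has 1 valence electron; C⁺ still has 3 valence electrons; Na⁺ is the bare [Ne] core.
Breaking into a closed-shell core is much more expensive than removing a leftover valence electron — K and Na have the largest IE_2 here.
Valence configurations: Ca⁺ [Ar]4s¹, Be⁺ [He]2s¹, C⁺ [He]2s²2p¹.
Tabulated IE_2 (kJ/mol): K 3052, Ca 1145, Be 1757, C 2353, Na 4562.
Hence IE_2: Ca < Be < C < K < Na.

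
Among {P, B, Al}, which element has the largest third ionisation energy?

After 2 electrons have been removed, what remains? P²⁺ still has 3 valence electrons; B²⁺ still has 1 valence electron; Al²⁺ still has 1 valence electron.
All are still removing valence electrons, so compare the +2 ions as you would atoms: IE_3 generally rises across a period (higher Z_eff) and falls down a group (larger shell), subject to the usual subshell exceptions.
Valence configurations: P²⁺ [Ne]3s²3p¹, B²⁺ [He]2s¹, Al²⁺ [Ne]3s¹.
Approximate IE_3 values (kJ/mol): P 2914, B 3660, Al 2745.
Overall IE_3 order: Al < P < B.

B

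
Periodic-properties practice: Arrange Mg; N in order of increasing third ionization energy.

After 2 electrons have been removed, what remains? Mg²⁺ is the bare [Ne] core; N²⁺ still has 3 valence electrons.
Core electrons are held far more tightly than valence electrons, so Mg tops the IE_3 order.
The numbers (kJ/mol): Mg 7733, N 4578.
Overall IE_3 order: N < Mg.

N < Mg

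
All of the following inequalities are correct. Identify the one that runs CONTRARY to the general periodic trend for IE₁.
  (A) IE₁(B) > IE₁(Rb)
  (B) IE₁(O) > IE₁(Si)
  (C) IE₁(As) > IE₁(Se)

The general trend: IE₁ increases across a period and decreases down a group.
(A) B (period 2, group 13) vs Rb (period 5, group 1): the stated order agrees with the simple trend.
(B) O (period 2, group 16) vs Si (period 3, group 14): the stated order agrees with the simple trend.
(C) As (period 4, group 15) vs Se (period 4, group 16): the stated order contradicts the simple trend.
The exception is (C): Se (4p⁴) ionizes more easily than half-filled As (4p³).

(C)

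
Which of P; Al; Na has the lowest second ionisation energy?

Al

The second ionization energy removes an electron from the +1 ion. For each element: P⁺ still has 4 valence electrons; Al⁺ still has 2 valence electrons; Na⁺ is the bare [Ne] core.
Core electrons are held far more tightly than valence electrons, so Na tops the IE_2 order.
Valence configurations: P⁺ [Ne]3s²3p², Al⁺ [Ne]3s².
Approximate IE_2 values (kJ/mol): P 1907, Al 1817, Na 4562.
Overall IE_2 order: Al < P < Na.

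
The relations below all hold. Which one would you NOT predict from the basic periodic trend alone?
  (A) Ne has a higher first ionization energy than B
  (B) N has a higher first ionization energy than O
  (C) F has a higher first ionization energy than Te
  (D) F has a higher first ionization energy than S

(B)

The general trend: first ionization energy increases across a period and decreases down a group.
(A) Ne (period 2, group 18) vs B (period 2, group 13): the stated order agrees with the simple trend.
(B) N (period 2, group 15) vs O (period 2, group 16): the stated order contradicts the simple trend.
(C) F (period 2, group 17) vs Te (period 5, group 16): the stated order agrees with the simple trend.
(D) F (period 2, group 17) vs S (period 3, group 16): the stated order agrees with the simple trend.
The exception is (B): pairing an electron in O's 2p⁴ costs repulsion energy, so O ionizes more easily than half-filled N (2p³).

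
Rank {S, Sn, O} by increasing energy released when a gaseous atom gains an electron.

O is in period 2, group 16; S is in period 3, group 16; Sn is in period 5, group 14.
Electron affinity generally becomes more exothermic across a period toward the halogens and less exothermic down a group.
These span different periods and groups, so the two trends combine.
O > Sn: both effects reinforce here, so O is clearly the higher of the two.
S > O: this pair runs against the simple trend — see the exception note.
Note the exception: S has a higher electron affinity than O, contrary to the simple trend — the compact 2p subshell of O repels the added electron more than S's larger 3p does.
For reference (kJ/mol): O 141, S 200, Sn 107.
So from lowest to highest: Sn < O < S.

Sn < O < S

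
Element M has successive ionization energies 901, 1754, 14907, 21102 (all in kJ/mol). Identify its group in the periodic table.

Look for the largest jump between consecutive ionization energies: IE3/IE2 ≈ 8.5, far larger than any earlier ratio.
That jump marks the point where a core electron is being removed. So the atom has 2 valence electrons.
A main-group element with 2 valence electrons is in group 2.

Group 2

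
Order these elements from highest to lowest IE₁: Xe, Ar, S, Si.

Si is in period 3, group 14; S is in period 3, group 16; Ar is in period 3, group 18; Xe is in period 5, group 18.
Across a period the outer electron is held more tightly (higher IE₁); down a group it sits in a higher shell, more shielded, and comes off more easily.
Here both period and group differ, so the two effects have to be weighed against each other.
S > Si: S lies to the right of Si in period 3, so the across-period effect alone puts S higher.
Xe > S: the two effects oppose for this pair; the across-period effect wins (1170 vs 1000 kJ/mol).
Ar > Xe: Ar sits above Xe in group 18, so the down-group effect alone puts Ar higher.
For reference (kJ/mol): Si 786, S 1000, Ar 1521, Xe 1170.
So from highest to lowest: Ar > Xe > S > Si.

Ar, Xe, S, Si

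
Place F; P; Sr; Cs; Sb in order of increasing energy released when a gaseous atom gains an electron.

F is in period 2, group 17; P is in period 3, group 15; Sr is in period 5, group 2; Sb is in period 5, group 15; Cs is in period 6, group 1.
Atoms with high Z_eff and room in the valence shell (especially the halogens) have the most exothermic electron affinities.
Neither a single period nor a single group — weigh both effects.
Cs > Sr: this pair runs against the simple trend — see the exception note.
P > Cs: both effects reinforce here, so P is clearly the higher of the two.
Sb > P: this pair runs against the simple trend — see the exception note.
F > Sb: both effects reinforce here, so F is clearly the higher of the two.
Note the exception: Cs has a higher electron affinity than Sr, contrary to the simple trend — adding an electron to Sr (ns²) has to open a new, higher-energy np subshell, which is unfavourable.
Note the exception: Sb has a higher electron affinity than P, contrary to the simple trend — both are half-filled np³, but the pairing/repulsion penalty for the added electron shrinks as the p orbitals become larger and more diffuse down the group, and for Sb that outweighs the weaker nuclear attraction.
Approximate values (kJ/mol): F 328, P 72, Sr 5, Sb 103, Cs 46.
So from lowest to highest: Sr < Cs < P < Sb < F.

Sr, Cs, P, Sb, F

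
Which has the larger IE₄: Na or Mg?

After 3 electrons have been removed, what remains? Na³⁺ is already 2 electrons into the core; Mg³⁺ is already 1 electron into the core.
All of these are removing an electron from a noble-gas core or deeper; the smaller core (lower principal quantum number) is held far more tightly, and within a period the higher nuclear charge binds the same core more tightly.
The numbers (kJ/mol): Na 9543, Mg 10543.
Overall IE_4 order: Na < Mg.

Mg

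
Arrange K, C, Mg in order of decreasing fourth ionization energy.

Mg, C, K

The fourth ionization energy removes an electron from the +3 ion. For each element: K³⁺ is already 2 electrons into the core; C³⁺ still has 1 valence electron; Mg³⁺ is already 1 electron into the core.
Usually core removal costs more than valence removal, but here the competition is close: a tightly held n=2 valence electron can cost more to remove than an n=3 core electron, so the actual values have to decide it.
The numbers (kJ/mol): K 5877, C 6223, Mg 10543.
Hence IE_4: K < C < Mg.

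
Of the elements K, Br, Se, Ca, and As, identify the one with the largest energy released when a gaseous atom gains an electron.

Br

Atoms with high Z_eff and room in the valence shell (especially the halogens) have the most exothermic electron affinities.
All lie in period 4; the across-period trend (electron affinity increases left to right) applies, with the exception below.
Note the exception: K has a higher electron affinity than Ca, contrary to the simple trend — adding an electron to Ca (ns²) has to open a new, higher-energy np subshell, which is unfavourable.
For reference (kJ/mol): K 48, Ca 2, As 78, Se 195, Br 325.
The largest energy released when a gaseous atom gains an electron among these belongs to Br.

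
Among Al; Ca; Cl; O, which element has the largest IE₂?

O

After 1 electron has been removed, what remains? Al⁺ still has 2 valence electrons; Ca⁺ still has 1 valence electron; Cl⁺ still has 6 valence electrons; O⁺ still has 5 valence electrons.
All are still removing valence electrons, so compare the +1 ions as you would atoms: IE_2 generally rises across a period (higher Z_eff) and falls down a group (larger shell), subject to the usual subshell exceptions.
Valence configurations: Al⁺ [Ne]3s², Ca⁺ [Ar]4s¹, Cl⁺ [Ne]3s²3p⁴, O⁺ [He]2s²2p³.
The numbers (kJ/mol): Al 1817, Ca 1145, Cl 2298, O 3388.
Hence IE_2: Ca < Al < Cl < O.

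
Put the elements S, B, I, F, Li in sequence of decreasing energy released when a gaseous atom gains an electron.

Li is in period 2, group 1; B is in period 2, group 13; F is in period 2, group 17; S is in period 3, group 16; I is in period 5, group 17.
Electron affinity generally becomes more exothermic across a period toward the halogens and less exothermic down a group.
Neither a single period nor a single group — weigh both effects.
Li > B: this pair runs against the simple trend — see the exception note.
S > Li: period and group pull opposite ways; the across-period shift dominates (200 vs 60 kJ/mol).
I > S: period and group pull opposite ways; the across-period shift dominates (295 vs 200 kJ/mol).
F > I: F sits above I in group 17, so the down-group effect alone puts F higher.
Note the exception: Li has a higher electron affinity than B, contrary to the simple trend — B's ns²np¹ configuration gives only a small electron affinity — the sparsely filled np subshell binds an added electron weakly.
For reference (kJ/mol): Li 60, B 27, F 328, S 200, I 295.
So from highest to lowest: F > I > S > Li > B.

F > I > S > Li > B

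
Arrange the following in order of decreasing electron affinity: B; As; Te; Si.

Te, Si, As, B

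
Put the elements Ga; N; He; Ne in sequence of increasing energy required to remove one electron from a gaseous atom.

He is in period 1, group 18; N is in period 2, group 15; Ne is in period 2, group 18; Ga is in period 4, group 13.
IE₁ increases left→right with effective nuclear charge and decreases top→bottom as the valence shell moves farther out.
These span different periods and groups, so the two trends combine.
N > Ga: both effects reinforce here, so N is clearly the higher of the two.
Ne > N: Ne lies to the right of N in period 2, so the across-period effect alone puts Ne higher.
He > Ne: they share group 18; the group trend gives He the larger value.
Tabulated first ionization energy (kJ/mol): He 2372, N 1402, Ne 2081, Ga 579.
So from lowest to highest: Ga < N < Ne < He.

Ga, N, Ne, He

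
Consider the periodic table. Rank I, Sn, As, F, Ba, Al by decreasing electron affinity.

F > I > Sn > As > Al > Ba

F is in period 2, group 17; Al is in period 3, group 13; As is in period 4, group 15; Sn is in period 5, group 14; I is in period 5, group 17; Ba is in period 6, group 2.
Adding an electron releases more energy for atoms nearer the top right (short of the noble gases).
Here both period and group differ, so the two effects have to be weighed against each other.
Al > Ba: both effects reinforce here, so Al is clearly the higher of the two.
As > Al: period and group pull opposite ways; the across-period shift dominates (78 vs 42 kJ/mol).
Sn > As: this pair runs against the simple trend — see the exception note.
I > Sn: both are in period 5; the period trend gives I the larger value.
F > I: they share group 17; the group trend gives F the larger value.
Note the exception: Sn has a higher electron affinity than As, contrary to the simple trend — adding an electron to As's half-filled np³ subshell costs electron-pairing energy.
Tabulated electron affinity (kJ/mol): F 328, Al 42, As 78, Sn 107, I 295, Ba 14.
So from highest to lowest: F > I > Sn > As > Al > Ba.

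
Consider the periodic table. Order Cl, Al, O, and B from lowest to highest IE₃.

After 2 electrons have been removed, what remains? Cl²⁺ still has 5 valence electrons; Al²⁺ still has 1 valence electron; O²⁺ still has 4 valence electrons; B²⁺ still has 1 valence electron.
All are still removing valence electrons, so compare the +2 ions as you would atoms: IE_3 generally rises across a period (higher Z_eff) and falls down a group (larger shell), subject to the usual subshell exceptions.
Valence configurations: Cl²⁺ [Ne]3s²3p³, Al²⁺ [Ne]3s¹, O²⁺ [He]2s²2p², B²⁺ [He]2s¹.
The numbers (kJ/mol): Cl 3822, Al 2745, O 5300, B 3660.
Hence IE_3: Al < B < Cl < O.

Al < B < Cl < O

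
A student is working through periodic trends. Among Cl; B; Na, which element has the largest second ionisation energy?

Na

After 1 electron has been removed, what remains? Cl⁺ still has 6 valence electrons; B⁺ still has 2 valence electrons; Na⁺ is the bare [Ne] core.
Core electrons are held far more tightly than valence electrons, so Na tops the IE_2 order.
Valence configurations: Cl⁺ [Ne]3s²3p⁴, B⁺ [He]2s².
Tabulated IE_2 (kJ/mol): Cl 2298, B 2427, Na 4562.
So the second ionization energies run Cl < B < Na.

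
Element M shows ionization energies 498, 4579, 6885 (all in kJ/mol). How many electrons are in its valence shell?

Look for the largest jump between consecutive ionization energies: IE2/IE1 ≈ 9.2, far larger than any earlier ratio.
That jump marks the point where a core electron is being removed. So the atom has 1 valence electron.

1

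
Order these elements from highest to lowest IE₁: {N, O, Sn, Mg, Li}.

N > O > Mg > Sn > Li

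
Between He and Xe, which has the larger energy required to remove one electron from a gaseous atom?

He is in period 1, group 18; Xe is in period 5, group 18.
Across a period the outer electron is held more tightly (higher IE₁); down a group it sits in a higher shell, more shielded, and comes off more easily.
All are in group 18, so first ionization energy increases up the group.
So He has the larger energy required to remove one electron from a gaseous atom (He > Xe).

He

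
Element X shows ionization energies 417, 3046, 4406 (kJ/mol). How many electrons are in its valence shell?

Look for the largest jump between consecutive ionization energies: IE2/IE1 ≈ 7.3, far larger than any earlier ratio.
That jump marks the point where a core electron is being removed. So the atom has 1 valence electron.

1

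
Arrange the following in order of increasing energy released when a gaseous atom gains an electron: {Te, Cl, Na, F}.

Na, Te, F, Cl

F is in period 2, group 17; Na is in period 3, group 1; Cl is in period 3, group 17; Te is in period 5, group 16.
Adding an electron releases more energy for atoms nearer the top right (short of the noble gases).
Neither a single period nor a single group — weigh both effects.
Te > Na: the two effects oppose for this pair; the across-period effect wins (190 vs 53 kJ/mol).
F > Te: relative to Te, both the across-period and down-group shifts push F's electron affinity up.
Cl > F: this pair runs against the simple trend — see the exception note.
Note the exception: Cl has a higher electron affinity than F, contrary to the simple trend — F's small 2p subshell makes the incoming electron feel strong e⁻–e⁻ repulsion, so Cl actually releases more energy on gaining an electron.
Tabulated electron affinity (kJ/mol): F 328, Na 53, Cl 349, Te 190.
So from lowest to highest: Na < Te < F < Cl.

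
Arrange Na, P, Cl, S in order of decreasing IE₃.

Na > Cl > S > P

After 2 electrons have been removed, what remains? Na²⁺ is already 1 electron into the core; P²⁺ still has 3 valence electrons; Cl²⁺ still has 5 valence electrons; S²⁺ still has 4 valence electrons.
Core electrons are held far more tightly than valence electrons, so Na tops the IE_3 order.
Valence configurations: P²⁺ [Ne]3s²3p¹, Cl²⁺ [Ne]3s²3p³, S²⁺ [Ne]3s²3p².
The numbers (kJ/mol): Na 6910, P 2914, Cl 3822, S 3357.
So the third ionization energies run P < S < Cl < Na.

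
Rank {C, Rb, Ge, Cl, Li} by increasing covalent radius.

Li is in period 2, group 1; C is in period 2, group 14; Cl is in period 3, group 17; Ge is in period 4, group 14; Rb is in period 5, group 1.
Radius decreases left→right (rising Z_eff, same n) and increases top→bottom (higher n).
Neither a single period nor a single group — weigh both effects.
Cl > C: period and group pull opposite ways; the down-group shift dominates (99 vs 75 pm).
Ge > Cl: both effects reinforce here, so Ge is clearly the larger of the two.
Li > Ge: period and group pull opposite ways; the across-period shift dominates (133 vs 121 pm).
Rb > Li: they share group 1; the group trend gives Rb the larger value.
Tabulated atomic radius (pm): Li 133, C 75, Cl 99, Ge 121, Rb 210.
So from smallest to largest: C < Cl < Ge < Li < Rb.

C, Cl, Ge, Li, Rb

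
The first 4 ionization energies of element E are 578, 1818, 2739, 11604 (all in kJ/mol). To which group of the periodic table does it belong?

Group 13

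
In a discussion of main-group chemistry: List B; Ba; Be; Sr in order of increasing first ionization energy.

Ba, Sr, B, Be

Be is in period 2, group 2; B is in period 2, group 13; Sr is in period 5, group 2; Ba is in period 6, group 2.
Removing the outermost electron gets harder across a period and easier down a group.
These span different periods and groups, so the two trends combine.
Sr > Ba: Sr sits above Ba in group 2, so the down-group effect alone puts Sr higher.
B > Sr: both effects reinforce here, so B is clearly the higher of the two.
Be > B: this pair runs against the simple trend — see the exception note.
Note the exception: Be has a higher first ionization energy than B, contrary to the simple trend — removing B's lone 2p electron is easier than breaking Be's filled 2s².
Approximate values (kJ/mol): Be 900, B 801, Sr 550, Ba 503.
So from lowest to highest: Ba < Sr < B < Be.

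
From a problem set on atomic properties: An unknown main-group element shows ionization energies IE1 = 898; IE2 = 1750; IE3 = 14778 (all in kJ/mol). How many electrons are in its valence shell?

2

Look for the largest jump between consecutive ionization energies: IE3/IE2 ≈ 8.4, far larger than any earlier ratio.
That jump marks the point where a core electron is being removed. So the atom has 2 valence electrons.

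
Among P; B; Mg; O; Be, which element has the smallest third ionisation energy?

P

Consider each +2 ion: P²⁺ still has 3 valence electrons; B²⁺ still has 1 valence electron; Mg²⁺ is the bare [Ne] core; O²⁺ still has 4 valence electrons; Be²⁺ is the bare [He] core.
Breaking into a closed-shell core is much more expensive than removing a leftover valence electron — Mg and Be have the largest IE_3 here.
Valence configurations: P²⁺ [Ne]3s²3p¹, B²⁺ [He]2s¹, O²⁺ [He]2s²2p².
Approximate IE_3 values (kJ/mol): P 2914, B 3660, Mg 7733, O 5300, Be 14849.
So the third ionization energies run P < B < O < Mg < Be.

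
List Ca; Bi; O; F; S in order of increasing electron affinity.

Ca < Bi < O < S < F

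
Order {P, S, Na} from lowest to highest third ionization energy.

P, S, Na

After 2 electrons have been removed, what remains? P²⁺ still has 3 valence electrons; S²⁺ still has 4 valence electrons; Na²⁺ is already 1 electron into the core.
Pulling an electron out of a noble-gas core costs far more than removing a remaining valence electron, so Na sits at the high end of IE_3.
Valence configurations: P²⁺ [Ne]3s²3p¹, S²⁺ [Ne]3s²3p².
Approximate IE_3 values (kJ/mol): P 2914, S 3357, Na 6910.
Putting it together, IE_3: P < S < Na.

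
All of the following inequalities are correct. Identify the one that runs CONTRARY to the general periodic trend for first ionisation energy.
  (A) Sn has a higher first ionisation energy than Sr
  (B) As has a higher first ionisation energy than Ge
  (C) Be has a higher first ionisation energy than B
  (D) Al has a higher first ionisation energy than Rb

(C)

The general trend: first ionisation energy increases across a period and decreases down a group.
(A) Sn (period 5, group 14) vs Sr (period 5, group 2): the stated order agrees with the simple trend.
(B) As (period 4, group 15) vs Ge (period 4, group 14): the stated order agrees with the simple trend.
(C) Be (period 2, group 2) vs B (period 2, group 13): the stated order contradicts the simple trend.
(D) Al (period 3, group 13) vs Rb (period 5, group 1): the stated order agrees with the simple trend.
The exception is (C): removing B's lone 2p electron is easier than breaking Be's filled 2s².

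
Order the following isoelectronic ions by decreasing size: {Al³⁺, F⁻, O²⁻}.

O²⁻, F⁻, Al³⁺

All of these have 10 electrons, so size is governed by nuclear charge alone: the more protons, the stronger the pull on the same electron cloud, and the smaller the ion.
Nuclear charges: Al³⁺ (Z=13), F⁻ (Z=9), O²⁻ (Z=8).
Largest to smallest: O²⁻ > F⁻ > Al³⁺.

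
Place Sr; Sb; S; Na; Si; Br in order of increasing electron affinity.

Sr < Na < Sb < Si < S < Br

Na is in period 3, group 1; Si is in period 3, group 14; S is in period 3, group 16; Br is in period 4, group 17; Sr is in period 5, group 2; Sb is in period 5, group 15.
Adding an electron releases more energy for atoms nearer the top right (short of the noble gases).
These span different periods and groups, so the two trends combine.
Na > Sr: period and group pull opposite ways; the down-group shift dominates (53 vs 5 kJ/mol).
Sb > Na: the two effects oppose for this pair; the across-period effect wins (103 vs 53 kJ/mol).
Si > Sb: period and group pull opposite ways; the down-group shift dominates (134 vs 103 kJ/mol).
S > Si: both are in period 3; the period trend gives S the larger value.
Br > S: period and group pull opposite ways; the across-period shift dominates (325 vs 200 kJ/mol).
Approximate values (kJ/mol): Na 53, Si 134, S 200, Br 325, Sr 5, Sb 103.
So from lowest to highest: Sr < Na < Sb < Si < S < Br.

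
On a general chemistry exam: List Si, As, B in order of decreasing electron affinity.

B is in period 2, group 13; Si is in period 3, group 14; As is in period 4, group 15.
Adding an electron releases more energy for atoms nearer the top right (short of the noble gases).
A diagonal step moves right (one effect) and down (the opposite effect) at once.
As > B: the two effects oppose for this pair; the across-period effect wins (78 vs 27 kJ/mol).
Si > As: period and group pull opposite ways; the down-group shift dominates (134 vs 78 kJ/mol).
For reference (kJ/mol): B 27, Si 134, As 78.
So from highest to lowest: Si > As > B.

Si > As > B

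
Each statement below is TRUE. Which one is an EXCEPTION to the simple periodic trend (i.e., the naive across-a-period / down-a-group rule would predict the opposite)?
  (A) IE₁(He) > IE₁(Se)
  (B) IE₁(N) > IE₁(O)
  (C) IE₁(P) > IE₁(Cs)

The general trend: IE₁ increases across a period and decreases down a group.
(A) He (period 1, group 18) vs Se (period 4, group 16): the stated order agrees with the simple trend.
(B) N (period 2, group 15) vs O (period 2, group 16): the stated order contradicts the simple trend.
(C) P (period 3, group 15) vs Cs (period 6, group 1): the stated order agrees with the simple trend.
The exception is (B): pairing an electron in O's 2p⁴ costs repulsion energy, so O ionizes more easily than half-filled N (2p³).

(B)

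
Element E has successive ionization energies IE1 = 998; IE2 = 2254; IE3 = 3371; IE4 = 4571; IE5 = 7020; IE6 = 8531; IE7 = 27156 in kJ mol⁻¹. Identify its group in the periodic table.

Group 16

Look for the largest jump between consecutive ionization energies: IE7/IE6 ≈ 3.2, far larger than any earlier ratio.
That jump marks the point where a core electron is being removed. So the atom has 6 valence electrons.
A main-group element with 6 valence electrons is in group 16.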